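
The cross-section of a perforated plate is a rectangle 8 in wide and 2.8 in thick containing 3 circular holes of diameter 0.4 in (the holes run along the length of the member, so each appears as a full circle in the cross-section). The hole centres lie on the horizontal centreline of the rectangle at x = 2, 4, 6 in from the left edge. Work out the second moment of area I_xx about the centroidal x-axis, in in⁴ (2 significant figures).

I_xx ≈ 15 in⁴

Decompose the section into non-overlapping parts with the origin at the bottom-left of its bounding rectangle.
Plate: 8 × 2.8, A = 22.4 in², y = 1.4 in, Ī = 14.63 in⁴.
Hole 1 (subtracted): ⌀0.4, A = 0.1257 in², y = 1.4 in, Ī = 0.001257 in⁴.
Hole 2 (subtracted): ⌀0.4, A = 0.1257 in², y = 1.4 in, Ī = 0.001257 in⁴.
Hole 3 (subtracted): ⌀0.4, A = 0.1257 in², y = 1.4 in, Ī = 0.001257 in⁴.
By symmetry the centroid is at mid-height, ȳ = 1.4 in.
All pieces are centred on the centroidal x-axis, so I = ΣĪ (holes subtracted) = 14.63 in⁴.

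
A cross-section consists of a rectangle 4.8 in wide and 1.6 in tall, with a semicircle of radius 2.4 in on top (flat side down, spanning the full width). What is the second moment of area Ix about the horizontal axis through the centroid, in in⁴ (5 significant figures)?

Ix ≈ 19.018 in⁴

Treat the section as a set of non-overlapping primitives; coordinates are from the bounding-box lower-left.
Rectangular body: 4.8 × 1.6, A = 7.68 in², y = 0.8 in, Ī = 1.6384 in⁴.
Semicircular cap: semicircle r = 2.4, A = 9.047787 in², y = 2.618592 in, Ī = 3.641473 in⁴.
Centroid: ȳ = ΣA·y / ΣA = 1.783647 in.
Transfer each piece to the horizontal axis through the centroid using Ī + A·d² with d = y − 1.783647:
  rectangular body: d = -0.9836465 in → contributes +9.069265 in⁴
  semicircular cap: d = 0.8349451 in → contributes +9.948986 in⁴
Total I = 19.01825 in⁴.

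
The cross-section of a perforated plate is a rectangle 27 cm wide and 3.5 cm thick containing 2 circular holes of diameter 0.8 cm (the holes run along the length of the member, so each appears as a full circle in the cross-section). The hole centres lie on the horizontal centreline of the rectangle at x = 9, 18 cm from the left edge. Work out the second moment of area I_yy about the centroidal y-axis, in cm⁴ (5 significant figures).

I_yy ≈ 5720.5 cm⁴

Treat the section as a set of non-overlapping primitives; coordinates are from the bounding-box lower-left.
Plate: 27 × 3.5, A = 94.5 cm², x = 13.5 cm, Ī = 5740.875 cm⁴.
Hole 1 (subtracted): ⌀0.8, A = 0.5026548 cm², x = 9 cm, Ī = 0.02010619 cm⁴.
Hole 2 (subtracted): ⌀0.8, A = 0.5026548 cm², x = 18 cm, Ī = 0.02010619 cm⁴.
By symmetry the centroid is at mid-width, x̄ = 13.5 cm.
Transfer each piece to the centroidal y-axis using Ī + A·d² with d = x − 13.5:
  plate: d = 0 cm → contributes +5740.875 cm⁴
  hole 1: d = -4.5 cm → contributes −10.19887 cm⁴
  hole 2: d = 4.5 cm → contributes −10.19887 cm⁴
Total I = 5720.477 cm⁴.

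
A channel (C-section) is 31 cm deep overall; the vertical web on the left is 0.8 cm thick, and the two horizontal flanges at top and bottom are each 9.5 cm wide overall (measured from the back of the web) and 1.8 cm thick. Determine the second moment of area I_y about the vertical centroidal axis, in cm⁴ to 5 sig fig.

I_y ≈ 511.15 cm⁴

Treat the section as a set of non-overlapping primitives; coordinates are from the bounding-box lower-left.
Web: 0.8 × 31, A = 24.8 cm², x = 0.4 cm, Ī = 1.322667 cm⁴.
Top flange (beyond web): 8.7 × 1.8, A = 15.66 cm², x = 5.15 cm, Ī = 98.77545 cm⁴.
Bottom flange (beyond web): 8.7 × 1.8, A = 15.66 cm², x = 5.15 cm, Ī = 98.77545 cm⁴.
Centroid: x̄ = ΣA·x / ΣA = 3.050927 cm.
Transfer each piece to the vertical centroidal axis using Ī + A·d² with d = x − 3.050927:
  web: d = -2.650927 cm → contributes +175.6025 cm⁴
  top flange (beyond web): d = 2.099073 cm → contributes +167.7751 cm⁴
  bottom flange (beyond web): d = 2.099073 cm → contributes +167.7751 cm⁴
Total I = 511.1527 cm⁴.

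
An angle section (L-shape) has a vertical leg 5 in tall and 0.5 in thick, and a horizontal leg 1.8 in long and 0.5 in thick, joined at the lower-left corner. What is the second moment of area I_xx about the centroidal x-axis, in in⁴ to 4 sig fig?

Break the section into simple shapes (no overlaps), measuring from the bottom-left corner of the bounding box.
Vertical leg: 0.5 × 5, A = 2.5 in², y = 2.5 in, Ī = 5.20833 in⁴.
Horizontal leg (remainder): 1.3 × 0.5, A = 0.65 in², y = 0.25 in, Ī = 0.0135417 in⁴.
Centroid: ȳ = ΣA·y / ΣA = 2.03571 in.
Transfer each piece to the centroidal x-axis using Ī + A·d² with d = y − 2.03571:
  vertical leg: d = 0.464286 in → contributes +5.74724 in⁴
  horizontal leg (remainder): d = -1.78571 in → contributes +2.08625 in⁴
Total I = 7.83348 in⁴.

I_xx ≈ 7.833 in⁴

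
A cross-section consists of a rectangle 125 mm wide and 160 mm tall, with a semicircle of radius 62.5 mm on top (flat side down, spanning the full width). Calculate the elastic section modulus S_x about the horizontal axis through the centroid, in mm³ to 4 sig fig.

S_x ≈ 8.309 × 10⁵ mm³

Treat the section as a set of non-overlapping primitives; coordinates are from the bounding-box lower-left.
Rectangular body: 125 × 160, A = 20 000 mm², y = 80 mm, Ī = 42 666 667 mm⁴.
Semicircular cap: semicircle r = 62.5, A = 6135.92 mm², y = 186.526 mm, Ī = 1 674 758 mm⁴.
Centroid: ȳ = ΣA·y / ΣA = 105.009 mm.
Transfer each piece to the horizontal axis through the centroid using Ī + A·d² with d = y − 105.009:
  rectangular body: d = -25.009 mm → contributes +55 175 705 mm⁴
  semicircular cap: d = 81.5168 mm → contributes +42 447 885 mm⁴
Total I = 97 623 590 mm⁴.
Extreme fibre distance c = 117.491 mm; S = I/c = 830 903 mm³.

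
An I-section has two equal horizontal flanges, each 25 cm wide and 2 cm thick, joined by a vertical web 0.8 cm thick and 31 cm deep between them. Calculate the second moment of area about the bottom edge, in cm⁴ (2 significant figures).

Treat the section as a set of non-overlapping primitives; coordinates are from the bounding-box lower-left.
Bottom flange: 25 × 2, A = 50 cm², y = 1 cm, Ī = 16.67 cm⁴.
Web: 0.8 × 31, A = 24.8 cm², y = 17.5 cm, Ī = 1 986 cm⁴.
Top flange: 25 × 2, A = 50 cm², y = 34 cm, Ī = 16.67 cm⁴.
Transfer each piece to a horizontal axis along the bottom face using Ī + A·d² with d = y − 0:
  bottom flange: d = 1 cm → contributes +66.67 cm⁴
  web: d = 17.5 cm → contributes +9 581 cm⁴
  top flange: d = 34 cm → contributes +57 817 cm⁴
Total I = 67 464 cm⁴.

I_base ≈ 6.7 × 10⁴ cm⁴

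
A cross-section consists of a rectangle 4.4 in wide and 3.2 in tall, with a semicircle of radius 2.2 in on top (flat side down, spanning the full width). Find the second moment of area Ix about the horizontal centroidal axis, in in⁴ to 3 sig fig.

Split into non-overlapping primitives; take the origin at the lower-left of the bounding box.
Rectangular body: 4.4 × 3.2, A = 14.08 in², y = 1.6 in, Ī = 12.015 in⁴.
Semicircular cap: semicircle r = 2.2, A = 7.6027 in², y = 4.1337 in, Ī = 2.5711 in⁴.
Centroid: ȳ = ΣA·y / ΣA = 2.4884 in.
Transfer each piece to the horizontal centroidal axis using Ī + A·d² with d = y − 2.4884:
  rectangular body: d = -0.8884 in → contributes +23.128 in⁴
  semicircular cap: d = 1.6453 in → contributes +23.152 in⁴
Total I = 46.279 in⁴.

Ix ≈ 46.3 in⁴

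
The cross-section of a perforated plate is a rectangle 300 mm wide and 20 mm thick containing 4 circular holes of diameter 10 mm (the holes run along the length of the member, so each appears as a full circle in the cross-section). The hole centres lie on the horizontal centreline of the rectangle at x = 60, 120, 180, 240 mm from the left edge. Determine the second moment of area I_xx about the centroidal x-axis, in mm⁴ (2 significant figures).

I_xx ≈ 2.0 × 10⁵ mm⁴

Treat the section as a set of non-overlapping primitives; coordinates are from the bounding-box lower-left.
Plate: 300 × 20, A = 6 000 mm², y = 10 mm, Ī = 200 000 mm⁴.
Hole 1 (subtracted): ⌀10, A = 78.54 mm², y = 10 mm, Ī = 490.9 mm⁴.
Hole 2 (subtracted): ⌀10, A = 78.54 mm², y = 10 mm, Ī = 490.9 mm⁴.
Hole 3 (subtracted): ⌀10, A = 78.54 mm², y = 10 mm, Ī = 490.9 mm⁴.
Hole 4 (subtracted): ⌀10, A = 78.54 mm², y = 10 mm, Ī = 490.9 mm⁴.
By symmetry the centroid is at mid-height, ȳ = 10 mm.
All pieces are centred on the centroidal x-axis, so I = ΣĪ (holes subtracted) = 198 037 mm⁴.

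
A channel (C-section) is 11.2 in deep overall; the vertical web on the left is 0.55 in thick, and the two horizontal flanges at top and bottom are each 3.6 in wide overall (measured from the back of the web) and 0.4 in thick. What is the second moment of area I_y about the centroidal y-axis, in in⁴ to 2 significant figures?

Decompose the section into non-overlapping parts with the origin at the bottom-left of its bounding rectangle.
Web: 0.55 × 11.2, A = 6.16 in², x = 0.275 in, Ī = 0.1553 in⁴.
Top flange (beyond web): 3.05 × 0.4, A = 1.22 in², x = 2.075 in, Ī = 0.9458 in⁴.
Bottom flange (beyond web): 3.05 × 0.4, A = 1.22 in², x = 2.075 in, Ī = 0.9458 in⁴.
Centroid: x̄ = ΣA·x / ΣA = 0.7857 in.
Transfer each piece to the centroidal y-axis using Ī + A·d² with d = x − 0.7857:
  web: d = -0.5107 in → contributes +1.762 in⁴
  top flange (beyond web): d = 1.289 in → contributes +2.974 in⁴
  bottom flange (beyond web): d = 1.289 in → contributes +2.974 in⁴
Total I = 7.709 in⁴.

I_y ≈ 7.7 in⁴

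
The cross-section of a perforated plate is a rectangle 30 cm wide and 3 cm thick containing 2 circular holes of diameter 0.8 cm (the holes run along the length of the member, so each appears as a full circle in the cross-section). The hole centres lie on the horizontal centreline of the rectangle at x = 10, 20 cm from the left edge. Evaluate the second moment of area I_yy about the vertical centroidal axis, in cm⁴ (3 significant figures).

I_yy ≈ 6720 cm⁴

Split into non-overlapping primitives; take the origin at the lower-left of the bounding box.
Plate: 30 × 3, A = 90 cm², x = 15 cm, Ī = 6 750 cm⁴.
Hole 1 (subtracted): ⌀0.8, A = 0.50265 cm², x = 10 cm, Ī = 0.020106 cm⁴.
Hole 2 (subtracted): ⌀0.8, A = 0.50265 cm², x = 20 cm, Ī = 0.020106 cm⁴.
By symmetry the centroid is at mid-width, x̄ = 15 cm.
Transfer each piece to the vertical centroidal axis using Ī + A·d² with d = x − 15:
  plate: d = 0 cm → contributes +6 750 cm⁴
  hole 1: d = -5 cm → contributes −12.586 cm⁴
  hole 2: d = 5 cm → contributes −12.586 cm⁴
Total I = 6724.8 cm⁴.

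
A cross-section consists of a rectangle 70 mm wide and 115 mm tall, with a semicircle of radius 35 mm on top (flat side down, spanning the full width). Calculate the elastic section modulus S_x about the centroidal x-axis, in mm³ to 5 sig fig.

Treat the section as a set of non-overlapping primitives; coordinates are from the bounding-box lower-left.
Rectangular body: 70 × 115, A = 8 050 mm², y = 57.5 mm, Ī = 8 871 771 mm⁴.
Semicircular cap: semicircle r = 35, A = 1924.226 mm², y = 129.8545 mm, Ī = 164 704 mm⁴.
Centroid: ȳ = ΣA·y / ΣA = 71.45861 mm.
Transfer each piece to the centroidal x-axis using Ī + A·d² with d = y − 71.45861:
  rectangular body: d = -13.95861 mm → contributes +10 440 255 mm⁴
  semicircular cap: d = 58.39585 mm → contributes +6 726 459 mm⁴
Total I = 17 166 714 mm⁴.
Extreme fibre distance c = 78.54139 mm; S = I/c = 218 569 mm³.

S_x ≈ 2.1857 × 10⁵ mm³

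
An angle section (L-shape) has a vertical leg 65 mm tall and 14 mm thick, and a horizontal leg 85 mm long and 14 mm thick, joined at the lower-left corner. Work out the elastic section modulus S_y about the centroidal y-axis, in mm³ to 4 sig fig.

S_y ≈ 2.312 × 10⁴ mm³

Treat the section as a set of non-overlapping primitives; coordinates are from the bounding-box lower-left.
Vertical leg: 14 × 65, A = 910 mm², x = 7 mm, Ī = 14863.3 mm⁴.
Horizontal leg (remainder): 71 × 14, A = 994 mm², x = 49.5 mm, Ī = 417 563 mm⁴.
Centroid: x̄ = ΣA·x / ΣA = 29.1875 mm.
Transfer each piece to the centroidal y-axis using Ī + A·d² with d = x − 29.1875:
  vertical leg: d = -22.1875 mm → contributes +462 843 mm⁴
  horizontal leg (remainder): d = 20.3125 mm → contributes +827 685 mm⁴
Total I = 1 290 528 mm⁴.
Extreme fibre distance c = 55.8125 mm; S = I/c = 23122.6 mm³.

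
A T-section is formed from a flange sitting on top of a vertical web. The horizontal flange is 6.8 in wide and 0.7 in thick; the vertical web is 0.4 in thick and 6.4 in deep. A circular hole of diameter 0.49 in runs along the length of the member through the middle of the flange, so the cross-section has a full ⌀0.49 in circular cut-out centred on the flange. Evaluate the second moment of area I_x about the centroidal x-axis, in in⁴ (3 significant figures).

Split into non-overlapping primitives; take the origin at the lower-left of the bounding box.
Flange: 6.8 × 0.7, A = 4.76 in², y = 6.75 in, Ī = 0.19437 in⁴.
Web: 0.4 × 6.4, A = 2.56 in², y = 3.2 in, Ī = 8.7381 in⁴.
Hole (subtracted): ⌀0.49, A = 0.18857 in², y = 6.75 in, Ī = 0.0028298 in⁴.
Centroid: ȳ = ΣA·y / ΣA = 5.4756 in.
Transfer each piece to the centroidal x-axis using Ī + A·d² with d = y − 5.4756:
  flange: d = 1.2744 in → contributes +7.9246 in⁴
  web: d = -2.2756 in → contributes +21.995 in⁴
  hole: d = 1.2744 in → contributes −0.30907 in⁴
Total I = 29.611 in⁴.

I_x ≈ 29.6 in⁴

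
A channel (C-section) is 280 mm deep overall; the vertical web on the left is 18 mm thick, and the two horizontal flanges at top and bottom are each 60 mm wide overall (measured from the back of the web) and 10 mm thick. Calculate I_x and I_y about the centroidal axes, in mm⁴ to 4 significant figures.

Treat the section as a set of non-overlapping primitives; coordinates are from the bounding-box lower-left.
Web: 18 × 280, A = 5 040 mm², y = 140 mm, Ī = 32 928 000 mm⁴.
Top flange (beyond web): 42 × 10, A = 420 mm², y = 275 mm, Ī = 3 500 mm⁴.
Bottom flange (beyond web): 42 × 10, A = 420 mm², y = 5 mm, Ī = 3 500 mm⁴.
By symmetry the centroid is at mid-height, ȳ = 140 mm.
Transfer each piece to the centroidal x-axis using Ī + A·d² with d = y − 140:
  web: d = 0 mm → contributes +32 928 000 mm⁴
  top flange (beyond web): d = 135 mm → contributes +7 658 000 mm⁴
  bottom flange (beyond web): d = -135 mm → contributes +7 658 000 mm⁴
Total I = 48 244 000 mm⁴.
For the y-axis: x̄ = 13.2857 mm.
Repeating about the centroidal y-axis gives I_y = 907 560 mm⁴.

I_x ≈ 4.824 × 10⁷ mm⁴, I_y ≈ 9.076 × 10⁵ mm⁴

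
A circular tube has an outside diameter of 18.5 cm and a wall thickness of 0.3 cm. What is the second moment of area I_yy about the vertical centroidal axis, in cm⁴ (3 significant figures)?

I_yy ≈ 710 cm⁴

Break the section into simple shapes (no overlaps), measuring from the bottom-left corner of the bounding box.
Outer circle: ⌀18.5, A = 268.8 cm², x = 9.25 cm, Ī = 5749.9 cm⁴.
Bore (subtracted): ⌀17.9, A = 251.65 cm², x = 9.25 cm, Ī = 5039.4 cm⁴.
By symmetry the centroid is at mid-width, x̄ = 9.25 cm.
All pieces are centred on the vertical centroidal axis, so I = ΣĪ (holes subtracted) = 710.42 cm⁴.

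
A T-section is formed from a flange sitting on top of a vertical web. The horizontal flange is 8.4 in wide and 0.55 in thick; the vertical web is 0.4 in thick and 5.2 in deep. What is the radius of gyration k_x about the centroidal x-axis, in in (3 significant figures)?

Treat the section as a set of non-overlapping primitives; coordinates are from the bounding-box lower-left.
Flange: 8.4 × 0.55, A = 4.62 in², y = 5.475 in, Ī = 0.11646 in⁴.
Web: 0.4 × 5.2, A = 2.08 in², y = 2.6 in, Ī = 4.6869 in⁴.
Centroid: ȳ = ΣA·y / ΣA = 4.5825 in.
Transfer each piece to the centroidal x-axis using Ī + A·d² with d = y − 4.5825:
  flange: d = 0.89254 in → contributes +3.7969 in⁴
  web: d = -1.9825 in → contributes +12.862 in⁴
Total I = 16.659 in⁴.
Radius of gyration: k = √(I/A) = √(16.659 / 6.7) = 1.5768 in.

k_x ≈ 1.58 in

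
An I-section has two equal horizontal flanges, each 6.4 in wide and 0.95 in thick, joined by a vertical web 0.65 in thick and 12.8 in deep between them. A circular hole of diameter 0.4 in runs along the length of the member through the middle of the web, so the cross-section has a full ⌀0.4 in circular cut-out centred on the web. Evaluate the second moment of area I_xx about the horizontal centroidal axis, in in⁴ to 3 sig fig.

I_xx ≈ 689 in⁴

Break the section into simple shapes (no overlaps), measuring from the bottom-left corner of the bounding box.
Bottom flange: 6.4 × 0.95, A = 6.08 in², y = 0.475 in, Ī = 0.45727 in⁴.
Web: 0.65 × 12.8, A = 8.32 in², y = 7.35 in, Ī = 113.6 in⁴.
Top flange: 6.4 × 0.95, A = 6.08 in², y = 14.225 in, Ī = 0.45727 in⁴.
Hole (subtracted): ⌀0.4, A = 0.12566 in², y = 7.35 in, Ī = 0.0012566 in⁴.
By symmetry the centroid is at mid-height, ȳ = 7.35 in.
Transfer each piece to the horizontal centroidal axis using Ī + A·d² with d = y − 7.35:
  bottom flange: d = -6.875 in → contributes +287.83 in⁴
  web: d = 0 in → contributes +113.6 in⁴
  top flange: d = 6.875 in → contributes +287.83 in⁴
  hole: d = 0 in → contributes −0.0012566 in⁴
Total I = 689.26 in⁴.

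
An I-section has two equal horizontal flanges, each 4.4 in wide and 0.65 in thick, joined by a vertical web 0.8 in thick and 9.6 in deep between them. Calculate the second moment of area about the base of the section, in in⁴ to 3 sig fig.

I_base ≈ 607 in⁴

Split into non-overlapping primitives; take the origin at the lower-left of the bounding box.
Bottom flange: 4.4 × 0.65, A = 2.86 in², y = 0.325 in, Ī = 0.1007 in⁴.
Web: 0.8 × 9.6, A = 7.68 in², y = 5.45 in, Ī = 58.982 in⁴.
Top flange: 4.4 × 0.65, A = 2.86 in², y = 10.575 in, Ī = 0.1007 in⁴.
Transfer each piece to the base of the section using Ī + A·d² with d = y − 0:
  bottom flange: d = 0.325 in → contributes +0.40278 in⁴
  web: d = 5.45 in → contributes +287.1 in⁴
  top flange: d = 10.575 in → contributes +319.94 in⁴
Total I = 607.44 in⁴.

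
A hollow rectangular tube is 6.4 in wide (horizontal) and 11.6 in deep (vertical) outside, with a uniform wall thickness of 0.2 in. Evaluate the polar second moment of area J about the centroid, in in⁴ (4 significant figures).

J ≈ 181.8 in⁴

Decompose the section into non-overlapping parts with the origin at the bottom-left of its bounding rectangle.
Outer rectangle: 6.4 × 11.6, A = 74.24 in², y = 5.8 in, Ī = 832.478 in⁴.
Inner void (subtracted): 6 × 11.2, A = 67.2 in², y = 5.8 in, Ī = 702.464 in⁴.
By symmetry the centroid is at mid-height, ȳ = 5.8 in.
All pieces are centred on the centroidal x-axis, so I = ΣĪ (holes subtracted) = 130.014 in⁴.
Repeating about the centroidal y-axis gives I_y = 51.8059 in⁴.
Polar second moment: J = I_x + I_y = 181.82 in⁴.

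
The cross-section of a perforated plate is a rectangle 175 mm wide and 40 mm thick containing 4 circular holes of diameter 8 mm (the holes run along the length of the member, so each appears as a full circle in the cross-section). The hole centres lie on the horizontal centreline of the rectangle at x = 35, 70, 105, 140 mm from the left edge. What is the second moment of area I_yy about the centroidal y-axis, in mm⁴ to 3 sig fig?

I_yy ≈ 1.76 × 10⁷ mm⁴

Treat the section as a set of non-overlapping primitives; coordinates are from the bounding-box lower-left.
Plate: 175 × 40, A = 7 000 mm², x = 87.5 mm, Ī = 17 864 583 mm⁴.
Hole 1 (subtracted): ⌀8, A = 50.265 mm², x = 35 mm, Ī = 201.06 mm⁴.
Hole 2 (subtracted): ⌀8, A = 50.265 mm², x = 70 mm, Ī = 201.06 mm⁴.
Hole 3 (subtracted): ⌀8, A = 50.265 mm², x = 105 mm, Ī = 201.06 mm⁴.
Hole 4 (subtracted): ⌀8, A = 50.265 mm², x = 140 mm, Ī = 201.06 mm⁴.
By symmetry the centroid is at mid-width, x̄ = 87.5 mm.
Transfer each piece to the centroidal y-axis using Ī + A·d² with d = x − 87.5:
  plate: d = 0 mm → contributes +17 864 583 mm⁴
  hole 1: d = -52.5 mm → contributes −138 745 mm⁴
  hole 2: d = -17.5 mm → contributes −15 595 mm⁴
  hole 3: d = 17.5 mm → contributes −15 595 mm⁴
  hole 4: d = 52.5 mm → contributes −138 745 mm⁴
Total I = 17 555 903 mm⁴.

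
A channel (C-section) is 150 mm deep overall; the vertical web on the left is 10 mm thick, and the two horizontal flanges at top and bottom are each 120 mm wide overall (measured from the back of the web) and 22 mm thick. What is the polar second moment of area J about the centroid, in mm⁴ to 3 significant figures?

J ≈ 3.18 × 10⁷ mm⁴

Split into non-overlapping primitives; take the origin at the lower-left of the bounding box.
Web: 10 × 150, A = 1 500 mm², y = 75 mm, Ī = 2 812 500 mm⁴.
Top flange (beyond web): 110 × 22, A = 2 420 mm², y = 139 mm, Ī = 97 607 mm⁴.
Bottom flange (beyond web): 110 × 22, A = 2 420 mm², y = 11 mm, Ī = 97 607 mm⁴.
By symmetry the centroid is at mid-height, ȳ = 75 mm.
Transfer each piece to the centroidal x-axis using Ī + A·d² with d = y − 75:
  web: d = 0 mm → contributes +2 812 500 mm⁴
  top flange (beyond web): d = 64 mm → contributes +10 009 927 mm⁴
  bottom flange (beyond web): d = -64 mm → contributes +10 009 927 mm⁴
Total I = 22 832 353 mm⁴.
For the y-axis: x̄ = 50.804 mm.
Repeating about the centroidal y-axis gives I_y = 9 015 231 mm⁴.
Polar second moment: J = I_x + I_y = 31 847 584 mm⁴.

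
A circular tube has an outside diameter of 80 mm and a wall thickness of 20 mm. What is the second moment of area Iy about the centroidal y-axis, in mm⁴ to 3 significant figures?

Break the section into simple shapes (no overlaps), measuring from the bottom-left corner of the bounding box.
Outer circle: ⌀80, A = 5026.5 mm², x = 40 mm, Ī = 2 010 619 mm⁴.
Bore (subtracted): ⌀40, A = 1256.6 mm², x = 40 mm, Ī = 125 664 mm⁴.
By symmetry the centroid is at mid-width, x̄ = 40 mm.
All pieces are centred on the centroidal y-axis, so I = ΣĪ (holes subtracted) = 1 884 956 mm⁴.

Iy ≈ 1.88 × 10⁶ mm⁴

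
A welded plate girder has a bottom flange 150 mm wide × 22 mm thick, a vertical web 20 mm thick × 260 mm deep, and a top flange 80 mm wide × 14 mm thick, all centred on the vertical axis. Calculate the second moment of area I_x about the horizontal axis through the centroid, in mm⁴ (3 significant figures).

Split into non-overlapping primitives; take the origin at the lower-left of the bounding box.
Bottom plate: 150 × 22, A = 3 300 mm², y = 11 mm, Ī = 133 100 mm⁴.
Web plate: 20 × 260, A = 5 200 mm², y = 152 mm, Ī = 29 293 333 mm⁴.
Top plate: 80 × 14, A = 1 120 mm², y = 289 mm, Ī = 18 293 mm⁴.
Centroid: ȳ = ΣA·y / ΣA = 119.58 mm.
Transfer each piece to the horizontal axis through the centroid using Ī + A·d² with d = y − 119.58:
  bottom plate: d = -108.58 mm → contributes +39 040 354 mm⁴
  web plate: d = 32.418 mm → contributes +34 758 112 mm⁴
  top plate: d = 169.42 mm → contributes +32 165 001 mm⁴
Total I = 105 963 467 mm⁴.

I_x ≈ 1.06 × 10⁸ mm⁴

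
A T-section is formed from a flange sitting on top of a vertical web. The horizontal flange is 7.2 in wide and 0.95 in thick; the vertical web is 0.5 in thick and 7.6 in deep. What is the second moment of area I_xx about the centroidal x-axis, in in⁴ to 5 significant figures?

Treat the section as a set of non-overlapping primitives; coordinates are from the bounding-box lower-left.
Flange: 7.2 × 0.95, A = 6.84 in², y = 8.075 in, Ī = 0.514425 in⁴.
Web: 0.5 × 7.6, A = 3.8 in², y = 3.8 in, Ī = 18.29067 in⁴.
Centroid: ȳ = ΣA·y / ΣA = 6.548214 in.
Transfer each piece to the centroidal x-axis using Ī + A·d² with d = y − 6.548214:
  flange: d = 1.526786 in → contributes +16.45898 in⁴
  web: d = -2.748214 in → contributes +46.99086 in⁴
Total I = 63.44983 in⁴.

I_xx ≈ 63.450 in⁴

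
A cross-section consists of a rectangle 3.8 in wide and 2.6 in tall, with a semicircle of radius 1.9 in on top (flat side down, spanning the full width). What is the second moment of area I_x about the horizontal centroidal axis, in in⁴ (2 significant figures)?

I_x ≈ 23 in⁴

Break the section into simple shapes (no overlaps), measuring from the bottom-left corner of the bounding box.
Rectangular body: 3.8 × 2.6, A = 9.88 in², y = 1.3 in, Ī = 5.566 in⁴.
Semicircular cap: semicircle r = 1.9, A = 5.671 in², y = 3.406 in, Ī = 1.43 in⁴.
Centroid: ȳ = ΣA·y / ΣA = 2.068 in.
Transfer each piece to the horizontal centroidal axis using Ī + A·d² with d = y − 2.068:
  rectangular body: d = -0.7681 in → contributes +11.39 in⁴
  semicircular cap: d = 1.338 in → contributes +11.59 in⁴
Total I = 22.98 in⁴.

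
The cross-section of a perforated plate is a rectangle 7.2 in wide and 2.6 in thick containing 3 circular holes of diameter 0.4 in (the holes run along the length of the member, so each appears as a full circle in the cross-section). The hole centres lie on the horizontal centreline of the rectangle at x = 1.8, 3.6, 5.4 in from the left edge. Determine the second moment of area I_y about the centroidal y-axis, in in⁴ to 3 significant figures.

I_y ≈ 80.1 in⁴

Break the section into simple shapes (no overlaps), measuring from the bottom-left corner of the bounding box.
Plate: 7.2 × 2.6, A = 18.72 in², x = 3.6 in, Ī = 80.87 in⁴.
Hole 1 (subtracted): ⌀0.4, A = 0.12566 in², x = 1.8 in, Ī = 0.0012566 in⁴.
Hole 2 (subtracted): ⌀0.4, A = 0.12566 in², x = 3.6 in, Ī = 0.0012566 in⁴.
Hole 3 (subtracted): ⌀0.4, A = 0.12566 in², x = 5.4 in, Ī = 0.0012566 in⁴.
By symmetry the centroid is at mid-width, x̄ = 3.6 in.
Transfer each piece to the centroidal y-axis using Ī + A·d² with d = x − 3.6:
  plate: d = 0 in → contributes +80.87 in⁴
  hole 1: d = -1.8 in → contributes −0.40841 in⁴
  hole 2: d = 0 in → contributes −0.0012566 in⁴
  hole 3: d = 1.8 in → contributes −0.40841 in⁴
Total I = 80.052 in⁴.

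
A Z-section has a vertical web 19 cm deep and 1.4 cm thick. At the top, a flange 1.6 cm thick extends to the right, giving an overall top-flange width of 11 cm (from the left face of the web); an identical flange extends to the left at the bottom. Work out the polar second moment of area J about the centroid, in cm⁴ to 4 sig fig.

J ≈ 4302 cm⁴

Treat the section as a set of non-overlapping primitives; coordinates are from the bounding-box lower-left.
Web: 1.4 × 19, A = 26.6 cm², y = 9.5 cm, Ī = 800.217 cm⁴.
Top flange (beyond web): 9.6 × 1.6, A = 15.36 cm², y = 18.2 cm, Ī = 3.2768 cm⁴.
Bottom flange (beyond web): 9.6 × 1.6, A = 15.36 cm², y = 0.8 cm, Ī = 3.2768 cm⁴.
Centroid: ȳ = ΣA·y / ΣA = 9.5 cm.
Transfer each piece to the centroidal x-axis using Ī + A·d² with d = y − 9.5:
  web: d = 0 cm → contributes +800.217 cm⁴
  top flange (beyond web): d = 8.7 cm → contributes +1165.88 cm⁴
  bottom flange (beyond web): d = -8.7 cm → contributes +1165.88 cm⁴
Total I = 3131.97 cm⁴.
For the y-axis: x̄ = 10.3 cm.
Repeating about the centroidal y-axis gives I_y = 1169.55 cm⁴.
Polar second moment: J = I_x + I_y = 4301.52 cm⁴.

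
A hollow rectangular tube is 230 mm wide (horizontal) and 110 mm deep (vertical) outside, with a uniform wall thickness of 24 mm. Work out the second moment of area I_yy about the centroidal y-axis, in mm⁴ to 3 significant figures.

Split into non-overlapping primitives; take the origin at the lower-left of the bounding box.
Outer rectangle: 230 × 110, A = 25 300 mm², x = 115 mm, Ī = 111 530 833 mm⁴.
Inner void (subtracted): 182 × 62, A = 11 284 mm², x = 115 mm, Ī = 31 147 601 mm⁴.
By symmetry the centroid is at mid-width, x̄ = 115 mm.
All pieces are centred on the centroidal y-axis, so I = ΣĪ (holes subtracted) = 80 383 232 mm⁴.

I_yy ≈ 8.04 × 10⁷ mm⁴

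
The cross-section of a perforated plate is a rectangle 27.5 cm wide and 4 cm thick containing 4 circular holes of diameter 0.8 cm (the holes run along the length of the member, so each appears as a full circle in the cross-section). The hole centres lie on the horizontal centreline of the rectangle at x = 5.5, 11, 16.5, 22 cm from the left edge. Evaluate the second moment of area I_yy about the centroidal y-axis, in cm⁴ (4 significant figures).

Treat the section as a set of non-overlapping primitives; coordinates are from the bounding-box lower-left.
Plate: 27.5 × 4, A = 110 cm², x = 13.75 cm, Ī = 6932.29 cm⁴.
Hole 1 (subtracted): ⌀0.8, A = 0.502655 cm², x = 5.5 cm, Ī = 0.0201062 cm⁴.
Hole 2 (subtracted): ⌀0.8, A = 0.502655 cm², x = 11 cm, Ī = 0.0201062 cm⁴.
Hole 3 (subtracted): ⌀0.8, A = 0.502655 cm², x = 16.5 cm, Ī = 0.0201062 cm⁴.
Hole 4 (subtracted): ⌀0.8, A = 0.502655 cm², x = 22 cm, Ī = 0.0201062 cm⁴.
By symmetry the centroid is at mid-width, x̄ = 13.75 cm.
Transfer each piece to the centroidal y-axis using Ī + A·d² with d = x − 13.75:
  plate: d = 0 cm → contributes +6932.29 cm⁴
  hole 1: d = -8.25 cm → contributes −34.2321 cm⁴
  hole 2: d = -2.75 cm → contributes −3.82143 cm⁴
  hole 3: d = 2.75 cm → contributes −3.82143 cm⁴
  hole 4: d = 8.25 cm → contributes −34.2321 cm⁴
Total I = 6856.18 cm⁴.

I_yy ≈ 6856 cm⁴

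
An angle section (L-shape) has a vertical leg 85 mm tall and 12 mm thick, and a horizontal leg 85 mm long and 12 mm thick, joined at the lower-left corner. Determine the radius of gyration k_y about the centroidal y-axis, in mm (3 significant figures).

Split into non-overlapping primitives; take the origin at the lower-left of the bounding box.
Vertical leg: 12 × 85, A = 1 020 mm², x = 6 mm, Ī = 12 240 mm⁴.
Horizontal leg (remainder): 73 × 12, A = 876 mm², x = 48.5 mm, Ī = 389 017 mm⁴.
Centroid: x̄ = ΣA·x / ΣA = 25.636 mm.
Transfer each piece to the centroidal y-axis using Ī + A·d² with d = x − 25.636:
  vertical leg: d = -19.636 mm → contributes +405 527 mm⁴
  horizontal leg (remainder): d = 22.864 mm → contributes +846 954 mm⁴
Total I = 1 252 481 mm⁴.
Radius of gyration: k = √(I/A) = √(1 252 481 / 1 896) = 25.702 mm.

k_y ≈ 25.7 mm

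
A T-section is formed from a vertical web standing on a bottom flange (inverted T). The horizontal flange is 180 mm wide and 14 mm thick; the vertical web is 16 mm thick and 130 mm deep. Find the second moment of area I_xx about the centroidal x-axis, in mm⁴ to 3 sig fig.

I_xx ≈ 8.88 × 10⁶ mm⁴

Treat the section as a set of non-overlapping primitives; coordinates are from the bounding-box lower-left.
Flange: 180 × 14, A = 2 520 mm², y = 7 mm, Ī = 41 160 mm⁴.
Web: 16 × 130, A = 2 080 mm², y = 79 mm, Ī = 2 929 333 mm⁴.
Centroid: ȳ = ΣA·y / ΣA = 39.557 mm.
Transfer each piece to the centroidal x-axis using Ī + A·d² with d = y − 39.557:
  flange: d = -32.557 mm → contributes +2 712 176 mm⁴
  web: d = 39.443 mm → contributes +6 165 372 mm⁴
Total I = 8 877 549 mm⁴.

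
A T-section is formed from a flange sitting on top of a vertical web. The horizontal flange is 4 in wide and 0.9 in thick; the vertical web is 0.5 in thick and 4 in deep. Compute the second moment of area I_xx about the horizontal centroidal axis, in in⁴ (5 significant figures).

Decompose the section into non-overlapping parts with the origin at the bottom-left of its bounding rectangle.
Flange: 4 × 0.9, A = 3.6 in², y = 4.45 in, Ī = 0.243 in⁴.
Web: 0.5 × 4, A = 2 in², y = 2 in, Ī = 2.666667 in⁴.
Centroid: ȳ = ΣA·y / ΣA = 3.575 in.
Transfer each piece to the horizontal centroidal axis using Ī + A·d² with d = y − 3.575:
  flange: d = 0.875 in → contributes +2.99925 in⁴
  web: d = -1.575 in → contributes +7.627917 in⁴
Total I = 10.62717 in⁴.

I_xx ≈ 10.627 in⁴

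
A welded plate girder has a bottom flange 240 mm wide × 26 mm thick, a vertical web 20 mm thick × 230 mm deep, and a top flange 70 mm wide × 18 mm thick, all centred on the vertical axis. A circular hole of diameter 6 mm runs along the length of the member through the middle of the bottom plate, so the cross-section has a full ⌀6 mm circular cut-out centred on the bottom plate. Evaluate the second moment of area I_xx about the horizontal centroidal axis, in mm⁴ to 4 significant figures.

Decompose the section into non-overlapping parts with the origin at the bottom-left of its bounding rectangle.
Bottom plate: 240 × 26, A = 6 240 mm², y = 13 mm, Ī = 351 520 mm⁴.
Web plate: 20 × 230, A = 4 600 mm², y = 141 mm, Ī = 20 278 333 mm⁴.
Top plate: 70 × 18, A = 1 260 mm², y = 265 mm, Ī = 34 020 mm⁴.
Hole (subtracted): ⌀6, A = 28.2743 mm², y = 13 mm, Ī = 63.6173 mm⁴.
Centroid: ȳ = ΣA·y / ΣA = 88.0779 mm.
Transfer each piece to the horizontal centroidal axis using Ī + A·d² with d = y − 88.0779:
  bottom plate: d = -75.0779 mm → contributes +35 524 487 mm⁴
  web plate: d = 52.9221 mm → contributes +33 161 770 mm⁴
  top plate: d = 176.922 mm → contributes +39 473 814 mm⁴
  hole: d = -75.0779 mm → contributes −159 437 mm⁴
Total I = 108 000 633 mm⁴.

I_xx ≈ 1.080 × 10⁸ mm⁴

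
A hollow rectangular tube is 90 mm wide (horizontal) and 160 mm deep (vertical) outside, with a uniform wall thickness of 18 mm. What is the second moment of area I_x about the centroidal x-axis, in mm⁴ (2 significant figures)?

Treat the section as a set of non-overlapping primitives; coordinates are from the bounding-box lower-left.
Outer rectangle: 90 × 160, A = 14 400 mm², y = 80 mm, Ī = 30 720 000 mm⁴.
Inner void (subtracted): 54 × 124, A = 6 696 mm², y = 80 mm, Ī = 8 579 808 mm⁴.
By symmetry the centroid is at mid-height, ȳ = 80 mm.
All pieces are centred on the centroidal x-axis, so I = ΣĪ (holes subtracted) = 22 140 192 mm⁴.

I_x ≈ 2.2 × 10⁷ mm⁴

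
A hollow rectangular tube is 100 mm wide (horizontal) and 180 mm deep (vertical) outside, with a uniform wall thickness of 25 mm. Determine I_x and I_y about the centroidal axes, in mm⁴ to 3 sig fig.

Treat the section as a set of non-overlapping primitives; coordinates are from the bounding-box lower-left.
Outer rectangle: 100 × 180, A = 18 000 mm², y = 90 mm, Ī = 48 600 000 mm⁴.
Inner void (subtracted): 50 × 130, A = 6 500 mm², y = 90 mm, Ī = 9 154 167 mm⁴.
By symmetry the centroid is at mid-height, ȳ = 90 mm.
All pieces are centred on the centroidal x-axis, so I = ΣĪ (holes subtracted) = 39 445 833 mm⁴.
Repeating about the centroidal y-axis gives I_y = 13 645 833 mm⁴.

I_x ≈ 3.94 × 10⁷ mm⁴, I_y ≈ 1.36 × 10⁷ mm⁴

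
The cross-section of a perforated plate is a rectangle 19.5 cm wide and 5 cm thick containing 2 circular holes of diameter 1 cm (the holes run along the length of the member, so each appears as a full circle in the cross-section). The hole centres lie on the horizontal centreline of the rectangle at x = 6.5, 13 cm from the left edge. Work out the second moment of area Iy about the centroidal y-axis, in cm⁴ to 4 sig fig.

Break the section into simple shapes (no overlaps), measuring from the bottom-left corner of the bounding box.
Plate: 19.5 × 5, A = 97.5 cm², x = 9.75 cm, Ī = 3089.53 cm⁴.
Hole 1 (subtracted): ⌀1, A = 0.785398 cm², x = 6.5 cm, Ī = 0.0490874 cm⁴.
Hole 2 (subtracted): ⌀1, A = 0.785398 cm², x = 13 cm, Ī = 0.0490874 cm⁴.
By symmetry the centroid is at mid-width, x̄ = 9.75 cm.
Transfer each piece to the centroidal y-axis using Ī + A·d² with d = x − 9.75:
  plate: d = 0 cm → contributes +3089.53 cm⁴
  hole 1: d = -3.25 cm → contributes −8.34486 cm⁴
  hole 2: d = 3.25 cm → contributes −8.34486 cm⁴
Total I = 3072.84 cm⁴.

Iy ≈ 3073 cm⁴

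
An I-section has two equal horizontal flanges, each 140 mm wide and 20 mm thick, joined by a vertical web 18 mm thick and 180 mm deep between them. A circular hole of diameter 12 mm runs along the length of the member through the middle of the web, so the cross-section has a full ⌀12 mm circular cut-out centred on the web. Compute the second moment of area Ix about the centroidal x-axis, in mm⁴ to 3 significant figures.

Ix ≈ 6.49 × 10⁷ mm⁴

Decompose the section into non-overlapping parts with the origin at the bottom-left of its bounding rectangle.
Bottom flange: 140 × 20, A = 2 800 mm², y = 10 mm, Ī = 93 333 mm⁴.
Web: 18 × 180, A = 3 240 mm², y = 110 mm, Ī = 8 748 000 mm⁴.
Top flange: 140 × 20, A = 2 800 mm², y = 210 mm, Ī = 93 333 mm⁴.
Hole (subtracted): ⌀12, A = 113.1 mm², y = 110 mm, Ī = 1017.9 mm⁴.
By symmetry the centroid is at mid-height, ȳ = 110 mm.
Transfer each piece to the centroidal x-axis using Ī + A·d² with d = y − 110:
  bottom flange: d = -100 mm → contributes +28 093 333 mm⁴
  web: d = 0 mm → contributes +8 748 000 mm⁴
  top flange: d = 100 mm → contributes +28 093 333 mm⁴
  hole: d = 0 mm → contributes −1017.9 mm⁴
Total I = 64 933 649 mm⁴.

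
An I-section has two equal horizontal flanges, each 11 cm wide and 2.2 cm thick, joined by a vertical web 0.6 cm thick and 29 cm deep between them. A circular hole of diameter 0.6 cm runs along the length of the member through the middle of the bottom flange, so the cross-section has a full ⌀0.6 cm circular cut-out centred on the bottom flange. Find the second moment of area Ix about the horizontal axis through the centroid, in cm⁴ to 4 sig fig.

Decompose the section into non-overlapping parts with the origin at the bottom-left of its bounding rectangle.
Bottom flange: 11 × 2.2, A = 24.2 cm², y = 1.1 cm, Ī = 9.76067 cm⁴.
Web: 0.6 × 29, A = 17.4 cm², y = 16.7 cm, Ī = 1219.45 cm⁴.
Top flange: 11 × 2.2, A = 24.2 cm², y = 32.3 cm, Ī = 9.76067 cm⁴.
Hole (subtracted): ⌀0.6, A = 0.282743 cm², y = 1.1 cm, Ī = 0.00636173 cm⁴.
Centroid: ȳ = ΣA·y / ΣA = 16.7673 cm.
Transfer each piece to the horizontal axis through the centroid using Ī + A·d² with d = y − 16.7673:
  bottom flange: d = -15.6673 cm → contributes +5950.01 cm⁴
  web: d = -0.0673227 cm → contributes +1219.53 cm⁴
  top flange: d = 15.5327 cm → contributes +5848.35 cm⁴
  hole: d = -15.6673 cm → contributes −69.41 cm⁴
Total I = 12948.5 cm⁴.

Ix ≈ 1.295 × 10⁴ cm⁴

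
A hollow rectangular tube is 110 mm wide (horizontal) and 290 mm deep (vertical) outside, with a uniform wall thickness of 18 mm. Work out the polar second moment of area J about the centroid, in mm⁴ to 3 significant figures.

Treat the section as a set of non-overlapping primitives; coordinates are from the bounding-box lower-left.
Outer rectangle: 110 × 290, A = 31 900 mm², y = 145 mm, Ī = 223 565 833 mm⁴.
Inner void (subtracted): 74 × 254, A = 18 796 mm², y = 145 mm, Ī = 101 053 561 mm⁴.
By symmetry the centroid is at mid-height, ȳ = 145 mm.
All pieces are centred on the centroidal x-axis, so I = ΣĪ (holes subtracted) = 122 512 272 mm⁴.
Repeating about the centroidal y-axis gives I_y = 23 588 592 mm⁴.
Polar second moment: J = I_x + I_y = 146 100 864 mm⁴.

J ≈ 1.46 × 10⁸ mm⁴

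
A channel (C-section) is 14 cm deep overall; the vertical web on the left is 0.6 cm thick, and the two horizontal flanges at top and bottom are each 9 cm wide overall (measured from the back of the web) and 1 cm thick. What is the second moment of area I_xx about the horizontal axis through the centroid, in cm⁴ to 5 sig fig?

Treat the section as a set of non-overlapping primitives; coordinates are from the bounding-box lower-left.
Web: 0.6 × 14, A = 8.4 cm², y = 7 cm, Ī = 137.2 cm⁴.
Top flange (beyond web): 8.4 × 1, A = 8.4 cm², y = 13.5 cm, Ī = 0.7 cm⁴.
Bottom flange (beyond web): 8.4 × 1, A = 8.4 cm², y = 0.5 cm, Ī = 0.7 cm⁴.
By symmetry the centroid is at mid-height, ȳ = 7 cm.
Transfer each piece to the horizontal axis through the centroid using Ī + A·d² with d = y − 7:
  web: d = 0 cm → contributes +137.2 cm⁴
  top flange (beyond web): d = 6.5 cm → contributes +355.6 cm⁴
  bottom flange (beyond web): d = -6.5 cm → contributes +355.6 cm⁴
Total I = 848.4 cm⁴.

I_xx ≈ 848.40 cm⁴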